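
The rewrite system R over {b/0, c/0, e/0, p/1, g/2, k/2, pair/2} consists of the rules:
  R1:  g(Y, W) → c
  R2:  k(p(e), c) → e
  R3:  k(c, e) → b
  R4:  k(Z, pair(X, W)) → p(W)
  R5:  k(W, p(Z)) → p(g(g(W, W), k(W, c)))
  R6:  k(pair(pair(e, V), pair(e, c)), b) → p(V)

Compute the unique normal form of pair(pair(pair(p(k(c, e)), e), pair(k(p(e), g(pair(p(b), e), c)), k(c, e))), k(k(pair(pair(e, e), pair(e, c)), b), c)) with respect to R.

pair(pair(pair(p(b), e), pair(e, b)), e)

1. pair(pair(pair(p(k(c, e)), e), pair(k(p(e), g(pair(p(b), e), c)), k(c, e))), k(k(pair(pair(e, e), pair(e, c)), b), c))  →  pair(pair(pair(p(b), e), pair(k(p(e), g(pair(p(b), e), c)), k(c, e))), k(k(pair(pair(e, e), pair(e, c)), b), c))   [R3 at 1.1.1.1]
2. pair(pair(pair(p(b), e), pair(k(p(e), g(pair(p(b), e), c)), k(c, e))), k(k(pair(pair(e, e), pair(e, c)), b), c))  →  pair(pair(pair(p(b), e), pair(k(p(e), c), k(c, e))), k(k(pair(pair(e, e), pair(e, c)), b), c))   [R1 at 1.2.1.2]
3. pair(pair(pair(p(b), e), pair(k(p(e), c), k(c, e))), k(k(pair(pair(e, e), pair(e, c)), b), c))  →  pair(pair(pair(p(b), e), pair(e, k(c, e))), k(k(pair(pair(e, e), pair(e, c)), b), c))   [R2 at 1.2.1]
4. pair(pair(pair(p(b), e), pair(e, k(c, e))), k(k(pair(pair(e, e), pair(e, c)), b), c))  →  pair(pair(pair(p(b), e), pair(e, b)), k(k(pair(pair(e, e), pair(e, c)), b), c))   [R3 at 1.2.2]
5. pair(pair(pair(p(b), e), pair(e, b)), k(k(pair(pair(e, e), pair(e, c)), b), c))  →  pair(pair(pair(p(b), e), pair(e, b)), k(p(e), c))   [R6 at 2.1]
6. pair(pair(pair(p(b), e), pair(e, b)), k(p(e), c))  →  pair(pair(pair(p(b), e), pair(e, b)), e)   [R2 at 2]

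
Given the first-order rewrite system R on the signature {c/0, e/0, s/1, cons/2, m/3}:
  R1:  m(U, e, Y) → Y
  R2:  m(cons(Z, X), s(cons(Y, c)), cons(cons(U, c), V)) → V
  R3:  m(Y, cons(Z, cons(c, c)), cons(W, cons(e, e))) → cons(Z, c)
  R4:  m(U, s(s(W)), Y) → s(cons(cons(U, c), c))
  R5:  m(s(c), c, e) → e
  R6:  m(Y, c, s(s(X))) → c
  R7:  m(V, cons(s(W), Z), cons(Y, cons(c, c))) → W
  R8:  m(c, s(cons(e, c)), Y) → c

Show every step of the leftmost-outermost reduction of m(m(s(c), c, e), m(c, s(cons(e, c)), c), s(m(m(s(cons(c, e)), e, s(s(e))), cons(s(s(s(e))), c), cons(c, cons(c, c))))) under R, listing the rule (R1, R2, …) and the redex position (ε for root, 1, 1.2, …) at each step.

1. m(m(s(c), c, e), m(c, s(cons(e, c)), c), s(m(m(s(cons(c, e)), e, s(s(e))), cons(s(s(s(e))), c), cons(c, cons(c, c)))))  →  m(e, m(c, s(cons(e, c)), c), s(m(m(s(cons(c, e)), e, s(s(e))), cons(s(s(s(e))), c), cons(c, cons(c, c)))))   [R5 at 1]
2. m(e, m(c, s(cons(e, c)), c), s(m(m(s(cons(c, e)), e, s(s(e))), cons(s(s(s(e))), c), cons(c, cons(c, c)))))  →  m(e, c, s(m(m(s(cons(c, e)), e, s(s(e))), cons(s(s(s(e))), c), cons(c, cons(c, c)))))   [R8 at 2]
3. m(e, c, s(m(m(s(cons(c, e)), e, s(s(e))), cons(s(s(s(e))), c), cons(c, cons(c, c)))))  →  m(e, c, s(s(s(e))))   [R7 at 3.1]
4. m(e, c, s(s(s(e))))  →  c   [R6 at ε]

c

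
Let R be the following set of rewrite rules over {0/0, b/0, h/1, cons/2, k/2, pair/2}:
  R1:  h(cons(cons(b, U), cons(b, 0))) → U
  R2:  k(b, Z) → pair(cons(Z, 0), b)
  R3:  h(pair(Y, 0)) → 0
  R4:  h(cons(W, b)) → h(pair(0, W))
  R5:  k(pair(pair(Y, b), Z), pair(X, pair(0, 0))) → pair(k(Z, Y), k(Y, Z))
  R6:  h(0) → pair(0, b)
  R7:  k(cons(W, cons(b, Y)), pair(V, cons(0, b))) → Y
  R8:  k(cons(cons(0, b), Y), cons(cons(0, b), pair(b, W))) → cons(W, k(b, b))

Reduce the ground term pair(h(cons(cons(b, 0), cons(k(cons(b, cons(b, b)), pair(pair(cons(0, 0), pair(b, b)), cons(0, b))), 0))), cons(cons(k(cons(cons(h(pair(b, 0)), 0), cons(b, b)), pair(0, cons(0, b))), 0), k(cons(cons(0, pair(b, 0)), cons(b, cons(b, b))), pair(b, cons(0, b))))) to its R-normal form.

1. pair(h(cons(cons(b, 0), cons(k(cons(b, cons(b, b)), pair(pair(cons(0, 0), pair(b, b)), cons(0, b))), 0))), cons(cons(k(cons(cons(h(pair(b, 0)), 0), cons(b, b)), pair(0, cons(0, b))), 0), k(cons(cons(0, pair(b, 0)), cons(b, cons(b, b))), pair(b, cons(0, b)))))  →  pair(h(cons(cons(b, 0), cons(b, 0))), cons(cons(k(cons(cons(h(pair(b, 0)), 0), cons(b, b)), pair(0, cons(0, b))), 0), k(cons(cons(0, pair(b, 0)), cons(b, cons(b, b))), pair(b, cons(0, b)))))   [R7 at 1.1.2.1]
2. pair(h(cons(cons(b, 0), cons(b, 0))), cons(cons(k(cons(cons(h(pair(b, 0)), 0), cons(b, b)), pair(0, cons(0, b))), 0), k(cons(cons(0, pair(b, 0)), cons(b, cons(b, b))), pair(b, cons(0, b)))))  →  pair(0, cons(cons(k(cons(cons(h(pair(b, 0)), 0), cons(b, b)), pair(0, cons(0, b))), 0), k(cons(cons(0, pair(b, 0)), cons(b, cons(b, b))), pair(b, cons(0, b)))))   [R1 at 1]
3. pair(0, cons(cons(k(cons(cons(h(pair(b, 0)), 0), cons(b, b)), pair(0, cons(0, b))), 0), k(cons(cons(0, pair(b, 0)), cons(b, cons(b, b))), pair(b, cons(0, b)))))  →  pair(0, cons(cons(b, 0), k(cons(cons(0, pair(b, 0)), cons(b, cons(b, b))), pair(b, cons(0, b)))))   [R7 at 2.1.1]
4. pair(0, cons(cons(b, 0), k(cons(cons(0, pair(b, 0)), cons(b, cons(b, b))), pair(b, cons(0, b)))))  →  pair(0, cons(cons(b, 0), cons(b, b)))   [R7 at 2.2]

pair(0, cons(cons(b, 0), cons(b, b)))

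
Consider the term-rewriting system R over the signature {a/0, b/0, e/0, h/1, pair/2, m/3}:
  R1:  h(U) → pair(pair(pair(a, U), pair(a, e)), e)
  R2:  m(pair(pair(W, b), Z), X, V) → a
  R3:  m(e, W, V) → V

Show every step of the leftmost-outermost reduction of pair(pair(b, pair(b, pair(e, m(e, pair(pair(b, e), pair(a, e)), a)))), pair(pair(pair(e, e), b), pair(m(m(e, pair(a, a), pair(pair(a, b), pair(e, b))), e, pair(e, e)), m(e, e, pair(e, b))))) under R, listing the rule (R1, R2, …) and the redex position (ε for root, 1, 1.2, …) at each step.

1. pair(pair(b, pair(b, pair(e, m(e, pair(pair(b, e), pair(a, e)), a)))), pair(pair(pair(e, e), b), pair(m(m(e, pair(a, a), pair(pair(a, b), pair(e, b))), e, pair(e, e)), m(e, e, pair(e, b)))))  →  pair(pair(b, pair(b, pair(e, a))), pair(pair(pair(e, e), b), pair(m(m(e, pair(a, a), pair(pair(a, b), pair(e, b))), e, pair(e, e)), m(e, e, pair(e, b)))))   [R3 at 1.2.2.2]
2. pair(pair(b, pair(b, pair(e, a))), pair(pair(pair(e, e), b), pair(m(m(e, pair(a, a), pair(pair(a, b), pair(e, b))), e, pair(e, e)), m(e, e, pair(e, b)))))  →  pair(pair(b, pair(b, pair(e, a))), pair(pair(pair(e, e), b), pair(m(pair(pair(a, b), pair(e, b)), e, pair(e, e)), m(e, e, pair(e, b)))))   [R3 at 2.2.1.1]
3. pair(pair(b, pair(b, pair(e, a))), pair(pair(pair(e, e), b), pair(m(pair(pair(a, b), pair(e, b)), e, pair(e, e)), m(e, e, pair(e, b)))))  →  pair(pair(b, pair(b, pair(e, a))), pair(pair(pair(e, e), b), pair(a, m(e, e, pair(e, b)))))   [R2 at 2.2.1]
4. pair(pair(b, pair(b, pair(e, a))), pair(pair(pair(e, e), b), pair(a, m(e, e, pair(e, b)))))  →  pair(pair(b, pair(b, pair(e, a))), pair(pair(pair(e, e), b), pair(a, pair(e, b))))   [R3 at 2.2.2]

pair(pair(b, pair(b, pair(e, a))), pair(pair(pair(e, e), b), pair(a, pair(e, b))))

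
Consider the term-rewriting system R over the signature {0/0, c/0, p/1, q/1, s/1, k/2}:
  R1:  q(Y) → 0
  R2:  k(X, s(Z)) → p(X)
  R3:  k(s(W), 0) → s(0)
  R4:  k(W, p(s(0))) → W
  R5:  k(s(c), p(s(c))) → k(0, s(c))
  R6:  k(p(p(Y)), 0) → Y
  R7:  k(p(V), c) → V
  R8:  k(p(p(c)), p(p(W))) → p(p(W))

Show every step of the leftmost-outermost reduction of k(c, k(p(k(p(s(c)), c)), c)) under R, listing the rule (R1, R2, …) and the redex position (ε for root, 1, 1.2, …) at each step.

1. k(c, k(p(k(p(s(c)), c)), c))  →  k(c, k(p(s(c)), c))   [R7 at 2]
2. k(c, k(p(s(c)), c))  →  k(c, s(c))   [R7 at 2]
3. k(c, s(c))  →  p(c)   [R2 at ε]

p(c)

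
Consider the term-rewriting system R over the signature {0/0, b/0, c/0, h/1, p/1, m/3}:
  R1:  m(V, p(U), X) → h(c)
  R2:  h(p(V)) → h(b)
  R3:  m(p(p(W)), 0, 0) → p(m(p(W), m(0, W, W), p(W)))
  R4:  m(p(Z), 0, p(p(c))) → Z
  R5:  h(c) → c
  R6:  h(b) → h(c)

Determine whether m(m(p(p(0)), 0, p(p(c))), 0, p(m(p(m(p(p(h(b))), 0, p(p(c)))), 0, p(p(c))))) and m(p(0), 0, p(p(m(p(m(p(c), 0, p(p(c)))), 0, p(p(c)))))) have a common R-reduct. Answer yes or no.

yes — NF(t₁) = 0, NF(t₂) = 0

Reduce t₁ = m(m(p(p(0)), 0, p(p(c))), 0, p(m(p(m(p(p(h(b))), 0, p(p(c)))), 0, p(p(c))))):
1. m(m(p(p(0)), 0, p(p(c))), 0, p(m(p(m(p(p(h(b))), 0, p(p(c)))), 0, p(p(c)))))  →  m(p(0), 0, p(m(p(m(p(p(h(b))), 0, p(p(c)))), 0, p(p(c)))))   [R4 at 1]
2. m(p(0), 0, p(m(p(m(p(p(h(b))), 0, p(p(c)))), 0, p(p(c)))))  →  m(p(0), 0, p(m(p(p(h(b))), 0, p(p(c)))))   [R4 at 3.1]
3. m(p(0), 0, p(m(p(p(h(b))), 0, p(p(c)))))  →  m(p(0), 0, p(p(h(b))))   [R4 at 3.1]
4. m(p(0), 0, p(p(h(b))))  →  m(p(0), 0, p(p(h(c))))   [R6 at 3.1.1]
5. m(p(0), 0, p(p(h(c))))  →  m(p(0), 0, p(p(c)))   [R5 at 3.1.1]
6. m(p(0), 0, p(p(c)))  →  0   [R4 at ε]

Reduce t₂ = m(p(0), 0, p(p(m(p(m(p(c), 0, p(p(c)))), 0, p(p(c)))))):
1. m(p(0), 0, p(p(m(p(m(p(c), 0, p(p(c)))), 0, p(p(c))))))  →  m(p(0), 0, p(p(m(p(c), 0, p(p(c))))))   [R4 at 3.1.1]
2. m(p(0), 0, p(p(m(p(c), 0, p(p(c))))))  →  m(p(0), 0, p(p(c)))   [R4 at 3.1.1]
3. m(p(0), 0, p(p(c)))  →  0   [R4 at ε]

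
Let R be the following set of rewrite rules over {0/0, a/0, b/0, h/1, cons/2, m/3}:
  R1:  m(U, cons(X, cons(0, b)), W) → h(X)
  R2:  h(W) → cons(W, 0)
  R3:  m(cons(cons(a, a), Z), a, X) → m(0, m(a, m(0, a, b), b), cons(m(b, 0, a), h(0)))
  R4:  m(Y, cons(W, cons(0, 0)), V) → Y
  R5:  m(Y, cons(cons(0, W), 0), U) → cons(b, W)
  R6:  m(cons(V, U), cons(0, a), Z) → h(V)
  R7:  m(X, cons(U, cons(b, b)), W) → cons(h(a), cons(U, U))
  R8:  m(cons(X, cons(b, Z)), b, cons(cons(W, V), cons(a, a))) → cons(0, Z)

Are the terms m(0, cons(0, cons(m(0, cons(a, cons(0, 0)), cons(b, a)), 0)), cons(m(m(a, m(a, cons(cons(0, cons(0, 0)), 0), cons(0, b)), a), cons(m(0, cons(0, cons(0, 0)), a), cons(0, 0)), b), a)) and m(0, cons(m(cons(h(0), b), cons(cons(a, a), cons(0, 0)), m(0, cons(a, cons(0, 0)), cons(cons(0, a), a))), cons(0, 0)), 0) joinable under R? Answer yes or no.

yes — NF(t₁) = 0, NF(t₂) = 0

Reduce t₁ = m(0, cons(0, cons(m(0, cons(a, cons(0, 0)), cons(b, a)), 0)), cons(m(m(a, m(a, cons(cons(0, cons(0, 0)), 0), cons(0, b)), a), cons(m(0, cons(0, cons(0, 0)), a), cons(0, 0)), b), a)):
1. m(0, cons(0, cons(m(0, cons(a, cons(0, 0)), cons(b, a)), 0)), cons(m(m(a, m(a, cons(cons(0, cons(0, 0)), 0), cons(0, b)), a), cons(m(0, cons(0, cons(0, 0)), a), cons(0, 0)), b), a))  →  m(0, cons(0, cons(0, 0)), cons(m(m(a, m(a, cons(cons(0, cons(0, 0)), 0), cons(0, b)), a), cons(m(0, cons(0, cons(0, 0)), a), cons(0, 0)), b), a))   [R4 at 2.2.1]
2. m(0, cons(0, cons(0, 0)), cons(m(m(a, m(a, cons(cons(0, cons(0, 0)), 0), cons(0, b)), a), cons(m(0, cons(0, cons(0, 0)), a), cons(0, 0)), b), a))  →  0   [R4 at ε]

Reduce t₂ = m(0, cons(m(cons(h(0), b), cons(cons(a, a), cons(0, 0)), m(0, cons(a, cons(0, 0)), cons(cons(0, a), a))), cons(0, 0)), 0):
1. m(0, cons(m(cons(h(0), b), cons(cons(a, a), cons(0, 0)), m(0, cons(a, cons(0, 0)), cons(cons(0, a), a))), cons(0, 0)), 0)  →  0   [R4 at ε]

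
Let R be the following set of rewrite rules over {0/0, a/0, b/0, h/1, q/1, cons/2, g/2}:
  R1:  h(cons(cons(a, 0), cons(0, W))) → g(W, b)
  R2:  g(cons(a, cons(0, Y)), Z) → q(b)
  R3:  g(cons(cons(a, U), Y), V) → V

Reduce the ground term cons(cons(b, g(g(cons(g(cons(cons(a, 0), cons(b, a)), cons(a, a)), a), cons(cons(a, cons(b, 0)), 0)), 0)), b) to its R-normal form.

1. cons(cons(b, g(g(cons(g(cons(cons(a, 0), cons(b, a)), cons(a, a)), a), cons(cons(a, cons(b, 0)), 0)), 0)), b)  →  cons(cons(b, g(g(cons(cons(a, a), a), cons(cons(a, cons(b, 0)), 0)), 0)), b)   [R3 at 1.2.1.1.1]
2. cons(cons(b, g(g(cons(cons(a, a), a), cons(cons(a, cons(b, 0)), 0)), 0)), b)  →  cons(cons(b, g(cons(cons(a, cons(b, 0)), 0), 0)), b)   [R3 at 1.2.1]
3. cons(cons(b, g(cons(cons(a, cons(b, 0)), 0), 0)), b)  →  cons(cons(b, 0), b)   [R3 at 1.2]

cons(cons(b, 0), b)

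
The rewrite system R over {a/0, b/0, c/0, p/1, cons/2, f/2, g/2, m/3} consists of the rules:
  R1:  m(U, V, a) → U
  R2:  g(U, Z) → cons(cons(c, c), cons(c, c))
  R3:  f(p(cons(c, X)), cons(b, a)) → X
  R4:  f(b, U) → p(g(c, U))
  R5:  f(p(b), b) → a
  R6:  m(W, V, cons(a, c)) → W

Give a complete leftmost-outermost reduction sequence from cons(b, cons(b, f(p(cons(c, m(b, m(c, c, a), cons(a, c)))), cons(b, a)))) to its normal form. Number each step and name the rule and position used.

cons(b, cons(b, b))

1. cons(b, cons(b, f(p(cons(c, m(b, m(c, c, a), cons(a, c)))), cons(b, a))))  →  cons(b, cons(b, m(b, m(c, c, a), cons(a, c))))   [R3 at 2.2]
2. cons(b, cons(b, m(b, m(c, c, a), cons(a, c))))  →  cons(b, cons(b, b))   [R6 at 2.2]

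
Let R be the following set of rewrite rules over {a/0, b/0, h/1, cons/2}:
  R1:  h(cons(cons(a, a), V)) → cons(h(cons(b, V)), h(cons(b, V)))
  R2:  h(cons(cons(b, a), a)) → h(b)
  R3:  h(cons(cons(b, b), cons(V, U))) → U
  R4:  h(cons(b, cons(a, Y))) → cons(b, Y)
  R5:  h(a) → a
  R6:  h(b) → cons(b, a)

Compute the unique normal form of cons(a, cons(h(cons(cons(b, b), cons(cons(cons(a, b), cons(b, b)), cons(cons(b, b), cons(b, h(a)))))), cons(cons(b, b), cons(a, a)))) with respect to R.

1. cons(a, cons(h(cons(cons(b, b), cons(cons(cons(a, b), cons(b, b)), cons(cons(b, b), cons(b, h(a)))))), cons(cons(b, b), cons(a, a))))  →  cons(a, cons(cons(cons(b, b), cons(b, h(a))), cons(cons(b, b), cons(a, a))))   [R3 at 2.1]
2. cons(a, cons(cons(cons(b, b), cons(b, h(a))), cons(cons(b, b), cons(a, a))))  →  cons(a, cons(cons(cons(b, b), cons(b, a)), cons(cons(b, b), cons(a, a))))   [R5 at 2.1.2.2]

cons(a, cons(cons(cons(b, b), cons(b, a)), cons(cons(b, b), cons(a, a))))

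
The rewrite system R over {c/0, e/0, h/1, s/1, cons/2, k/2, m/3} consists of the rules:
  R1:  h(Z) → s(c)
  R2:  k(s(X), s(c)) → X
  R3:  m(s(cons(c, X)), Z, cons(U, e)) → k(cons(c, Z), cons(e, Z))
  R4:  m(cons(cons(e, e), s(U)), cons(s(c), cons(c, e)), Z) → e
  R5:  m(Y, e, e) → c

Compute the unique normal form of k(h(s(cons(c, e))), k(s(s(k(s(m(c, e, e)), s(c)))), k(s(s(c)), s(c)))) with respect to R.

1. k(h(s(cons(c, e))), k(s(s(k(s(m(c, e, e)), s(c)))), k(s(s(c)), s(c))))  →  k(s(c), k(s(s(k(s(m(c, e, e)), s(c)))), k(s(s(c)), s(c))))   [R1 at 1]
2. k(s(c), k(s(s(k(s(m(c, e, e)), s(c)))), k(s(s(c)), s(c))))  →  k(s(c), k(s(s(m(c, e, e))), k(s(s(c)), s(c))))   [R2 at 2.1.1.1]
3. k(s(c), k(s(s(m(c, e, e))), k(s(s(c)), s(c))))  →  k(s(c), k(s(s(c)), k(s(s(c)), s(c))))   [R5 at 2.1.1.1]
4. k(s(c), k(s(s(c)), k(s(s(c)), s(c))))  →  k(s(c), k(s(s(c)), s(c)))   [R2 at 2.2]
5. k(s(c), k(s(s(c)), s(c)))  →  k(s(c), s(c))   [R2 at 2]
6. k(s(c), s(c))  →  c   [R2 at ε]

c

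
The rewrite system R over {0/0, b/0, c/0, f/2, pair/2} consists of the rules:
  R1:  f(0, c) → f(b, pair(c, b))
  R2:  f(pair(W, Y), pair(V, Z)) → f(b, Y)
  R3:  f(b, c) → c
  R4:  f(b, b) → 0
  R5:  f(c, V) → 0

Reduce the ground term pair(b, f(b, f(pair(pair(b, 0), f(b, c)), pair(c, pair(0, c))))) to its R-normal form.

pair(b, c)

1. pair(b, f(b, f(pair(pair(b, 0), f(b, c)), pair(c, pair(0, c)))))  →  pair(b, f(b, f(b, f(b, c))))   [R2 at 2.2]
2. pair(b, f(b, f(b, f(b, c))))  →  pair(b, f(b, f(b, c)))   [R3 at 2.2.2]
3. pair(b, f(b, f(b, c)))  →  pair(b, f(b, c))   [R3 at 2.2]
4. pair(b, f(b, c))  →  pair(b, c)   [R3 at 2]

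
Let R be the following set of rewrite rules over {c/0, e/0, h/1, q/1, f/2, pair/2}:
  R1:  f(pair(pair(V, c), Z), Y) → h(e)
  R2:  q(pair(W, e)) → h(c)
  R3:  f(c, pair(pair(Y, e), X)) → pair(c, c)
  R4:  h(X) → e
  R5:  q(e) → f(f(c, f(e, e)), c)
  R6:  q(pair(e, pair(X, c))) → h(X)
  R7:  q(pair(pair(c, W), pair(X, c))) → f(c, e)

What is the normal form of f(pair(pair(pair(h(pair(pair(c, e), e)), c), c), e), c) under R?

1. f(pair(pair(pair(h(pair(pair(c, e), e)), c), c), e), c)  →  h(e)   [R1 at ε]
2. h(e)  →  e   [R4 at ε]

e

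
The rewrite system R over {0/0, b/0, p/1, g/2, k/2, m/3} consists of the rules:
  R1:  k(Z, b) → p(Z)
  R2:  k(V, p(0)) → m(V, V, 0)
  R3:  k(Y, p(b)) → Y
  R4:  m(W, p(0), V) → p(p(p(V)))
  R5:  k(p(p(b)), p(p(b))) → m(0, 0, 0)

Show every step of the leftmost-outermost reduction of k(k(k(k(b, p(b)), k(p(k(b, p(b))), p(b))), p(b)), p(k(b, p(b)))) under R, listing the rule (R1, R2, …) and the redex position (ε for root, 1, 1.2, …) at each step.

1. k(k(k(k(b, p(b)), k(p(k(b, p(b))), p(b))), p(b)), p(k(b, p(b))))  →  k(k(k(b, p(b)), k(p(k(b, p(b))), p(b))), p(k(b, p(b))))   [R3 at 1]
2. k(k(k(b, p(b)), k(p(k(b, p(b))), p(b))), p(k(b, p(b))))  →  k(k(b, k(p(k(b, p(b))), p(b))), p(k(b, p(b))))   [R3 at 1.1]
3. k(k(b, k(p(k(b, p(b))), p(b))), p(k(b, p(b))))  →  k(k(b, p(k(b, p(b)))), p(k(b, p(b))))   [R3 at 1.2]
4. k(k(b, p(k(b, p(b)))), p(k(b, p(b))))  →  k(k(b, p(b)), p(k(b, p(b))))   [R3 at 1.2.1]
5. k(k(b, p(b)), p(k(b, p(b))))  →  k(b, p(k(b, p(b))))   [R3 at 1]
6. k(b, p(k(b, p(b))))  →  k(b, p(b))   [R3 at 2.1]
7. k(b, p(b))  →  b   [R3 at ε]

b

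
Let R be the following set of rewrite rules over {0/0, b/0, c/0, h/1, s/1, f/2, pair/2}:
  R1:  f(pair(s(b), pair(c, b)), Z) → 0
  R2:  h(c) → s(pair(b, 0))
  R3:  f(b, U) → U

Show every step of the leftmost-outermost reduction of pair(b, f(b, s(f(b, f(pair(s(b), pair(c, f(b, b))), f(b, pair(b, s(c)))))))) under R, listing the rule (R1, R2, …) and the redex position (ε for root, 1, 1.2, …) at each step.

pair(b, s(0))

1. pair(b, f(b, s(f(b, f(pair(s(b), pair(c, f(b, b))), f(b, pair(b, s(c))))))))  →  pair(b, s(f(b, f(pair(s(b), pair(c, f(b, b))), f(b, pair(b, s(c)))))))   [R3 at 2]
2. pair(b, s(f(b, f(pair(s(b), pair(c, f(b, b))), f(b, pair(b, s(c)))))))  →  pair(b, s(f(pair(s(b), pair(c, f(b, b))), f(b, pair(b, s(c))))))   [R3 at 2.1]
3. pair(b, s(f(pair(s(b), pair(c, f(b, b))), f(b, pair(b, s(c))))))  →  pair(b, s(f(pair(s(b), pair(c, b)), f(b, pair(b, s(c))))))   [R3 at 2.1.1.2.2]
4. pair(b, s(f(pair(s(b), pair(c, b)), f(b, pair(b, s(c))))))  →  pair(b, s(0))   [R1 at 2.1]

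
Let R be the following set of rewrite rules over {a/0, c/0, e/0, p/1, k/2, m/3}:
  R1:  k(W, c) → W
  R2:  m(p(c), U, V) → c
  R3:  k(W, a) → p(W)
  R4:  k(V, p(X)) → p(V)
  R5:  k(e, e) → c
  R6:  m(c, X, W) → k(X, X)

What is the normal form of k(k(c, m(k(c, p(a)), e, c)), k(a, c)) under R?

1. k(k(c, m(k(c, p(a)), e, c)), k(a, c))  →  k(k(c, m(p(c), e, c)), k(a, c))   [R4 at 1.2.1]
2. k(k(c, m(p(c), e, c)), k(a, c))  →  k(k(c, c), k(a, c))   [R2 at 1.2]
3. k(k(c, c), k(a, c))  →  k(c, k(a, c))   [R1 at 1]
4. k(c, k(a, c))  →  k(c, a)   [R1 at 2]
5. k(c, a)  →  p(c)   [R3 at ε]

p(c)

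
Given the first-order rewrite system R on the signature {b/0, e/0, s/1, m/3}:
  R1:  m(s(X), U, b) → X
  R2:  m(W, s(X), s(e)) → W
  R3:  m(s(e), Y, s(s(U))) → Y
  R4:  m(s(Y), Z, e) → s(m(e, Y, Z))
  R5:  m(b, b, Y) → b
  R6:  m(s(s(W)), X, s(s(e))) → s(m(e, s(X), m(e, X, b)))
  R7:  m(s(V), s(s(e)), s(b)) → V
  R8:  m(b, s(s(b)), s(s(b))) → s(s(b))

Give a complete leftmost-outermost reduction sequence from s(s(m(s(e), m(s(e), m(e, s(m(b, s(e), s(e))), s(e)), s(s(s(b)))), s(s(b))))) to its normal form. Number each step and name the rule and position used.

s(s(e))

1. s(s(m(s(e), m(s(e), m(e, s(m(b, s(e), s(e))), s(e)), s(s(s(b)))), s(s(b)))))  →  s(s(m(s(e), m(e, s(m(b, s(e), s(e))), s(e)), s(s(s(b))))))   [R3 at 1.1]
2. s(s(m(s(e), m(e, s(m(b, s(e), s(e))), s(e)), s(s(s(b))))))  →  s(s(m(e, s(m(b, s(e), s(e))), s(e))))   [R3 at 1.1]
3. s(s(m(e, s(m(b, s(e), s(e))), s(e))))  →  s(s(e))   [R2 at 1.1]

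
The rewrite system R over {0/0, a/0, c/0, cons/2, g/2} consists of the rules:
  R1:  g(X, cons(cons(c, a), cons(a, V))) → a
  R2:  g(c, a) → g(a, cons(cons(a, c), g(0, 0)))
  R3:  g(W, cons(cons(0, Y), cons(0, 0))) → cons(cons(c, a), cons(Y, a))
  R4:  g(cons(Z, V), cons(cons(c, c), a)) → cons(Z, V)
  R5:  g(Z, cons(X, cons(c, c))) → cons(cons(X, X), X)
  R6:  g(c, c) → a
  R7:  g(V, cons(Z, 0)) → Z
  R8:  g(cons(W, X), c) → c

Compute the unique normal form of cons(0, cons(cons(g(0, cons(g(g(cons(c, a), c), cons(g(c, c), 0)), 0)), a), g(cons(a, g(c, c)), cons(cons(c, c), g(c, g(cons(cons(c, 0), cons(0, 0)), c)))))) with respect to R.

1. cons(0, cons(cons(g(0, cons(g(g(cons(c, a), c), cons(g(c, c), 0)), 0)), a), g(cons(a, g(c, c)), cons(cons(c, c), g(c, g(cons(cons(c, 0), cons(0, 0)), c))))))  →  cons(0, cons(cons(g(g(cons(c, a), c), cons(g(c, c), 0)), a), g(cons(a, g(c, c)), cons(cons(c, c), g(c, g(cons(cons(c, 0), cons(0, 0)), c))))))   [R7 at 2.1.1]
2. cons(0, cons(cons(g(g(cons(c, a), c), cons(g(c, c), 0)), a), g(cons(a, g(c, c)), cons(cons(c, c), g(c, g(cons(cons(c, 0), cons(0, 0)), c))))))  →  cons(0, cons(cons(g(c, c), a), g(cons(a, g(c, c)), cons(cons(c, c), g(c, g(cons(cons(c, 0), cons(0, 0)), c))))))   [R7 at 2.1.1]
3. cons(0, cons(cons(g(c, c), a), g(cons(a, g(c, c)), cons(cons(c, c), g(c, g(cons(cons(c, 0), cons(0, 0)), c))))))  →  cons(0, cons(cons(a, a), g(cons(a, g(c, c)), cons(cons(c, c), g(c, g(cons(cons(c, 0), cons(0, 0)), c))))))   [R6 at 2.1.1]
4. cons(0, cons(cons(a, a), g(cons(a, g(c, c)), cons(cons(c, c), g(c, g(cons(cons(c, 0), cons(0, 0)), c))))))  →  cons(0, cons(cons(a, a), g(cons(a, a), cons(cons(c, c), g(c, g(cons(cons(c, 0), cons(0, 0)), c))))))   [R6 at 2.2.1.2]
5. cons(0, cons(cons(a, a), g(cons(a, a), cons(cons(c, c), g(c, g(cons(cons(c, 0), cons(0, 0)), c))))))  →  cons(0, cons(cons(a, a), g(cons(a, a), cons(cons(c, c), g(c, c)))))   [R8 at 2.2.2.2.2]
6. cons(0, cons(cons(a, a), g(cons(a, a), cons(cons(c, c), g(c, c)))))  →  cons(0, cons(cons(a, a), g(cons(a, a), cons(cons(c, c), a))))   [R6 at 2.2.2.2]
7. cons(0, cons(cons(a, a), g(cons(a, a), cons(cons(c, c), a))))  →  cons(0, cons(cons(a, a), cons(a, a)))   [R4 at 2.2]

cons(0, cons(cons(a, a), cons(a, a)))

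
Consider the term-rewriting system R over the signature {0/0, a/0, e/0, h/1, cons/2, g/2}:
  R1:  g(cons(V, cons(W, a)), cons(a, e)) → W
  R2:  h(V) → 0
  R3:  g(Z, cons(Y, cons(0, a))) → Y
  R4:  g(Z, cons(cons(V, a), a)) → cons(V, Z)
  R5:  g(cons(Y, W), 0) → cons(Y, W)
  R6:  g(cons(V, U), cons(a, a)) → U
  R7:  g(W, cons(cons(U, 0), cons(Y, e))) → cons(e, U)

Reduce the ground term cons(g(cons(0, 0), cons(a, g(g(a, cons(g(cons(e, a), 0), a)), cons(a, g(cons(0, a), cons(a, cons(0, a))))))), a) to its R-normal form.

cons(0, a)

1. cons(g(cons(0, 0), cons(a, g(g(a, cons(g(cons(e, a), 0), a)), cons(a, g(cons(0, a), cons(a, cons(0, a))))))), a)  →  cons(g(cons(0, 0), cons(a, g(g(a, cons(cons(e, a), a)), cons(a, g(cons(0, a), cons(a, cons(0, a))))))), a)   [R5 at 1.2.2.1.2.1]
2. cons(g(cons(0, 0), cons(a, g(g(a, cons(cons(e, a), a)), cons(a, g(cons(0, a), cons(a, cons(0, a))))))), a)  →  cons(g(cons(0, 0), cons(a, g(cons(e, a), cons(a, g(cons(0, a), cons(a, cons(0, a))))))), a)   [R4 at 1.2.2.1]
3. cons(g(cons(0, 0), cons(a, g(cons(e, a), cons(a, g(cons(0, a), cons(a, cons(0, a))))))), a)  →  cons(g(cons(0, 0), cons(a, g(cons(e, a), cons(a, a)))), a)   [R3 at 1.2.2.2.2]
4. cons(g(cons(0, 0), cons(a, g(cons(e, a), cons(a, a)))), a)  →  cons(g(cons(0, 0), cons(a, a)), a)   [R6 at 1.2.2]
5. cons(g(cons(0, 0), cons(a, a)), a)  →  cons(0, a)   [R6 at 1]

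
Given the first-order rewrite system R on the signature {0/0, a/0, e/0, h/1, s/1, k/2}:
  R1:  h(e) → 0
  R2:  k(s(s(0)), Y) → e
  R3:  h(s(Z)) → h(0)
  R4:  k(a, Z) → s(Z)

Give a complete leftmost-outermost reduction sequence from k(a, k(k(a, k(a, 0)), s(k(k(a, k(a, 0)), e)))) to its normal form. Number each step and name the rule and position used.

1. k(a, k(k(a, k(a, 0)), s(k(k(a, k(a, 0)), e))))  →  s(k(k(a, k(a, 0)), s(k(k(a, k(a, 0)), e))))   [R4 at ε]
2. s(k(k(a, k(a, 0)), s(k(k(a, k(a, 0)), e))))  →  s(k(s(k(a, 0)), s(k(k(a, k(a, 0)), e))))   [R4 at 1.1]
3. s(k(s(k(a, 0)), s(k(k(a, k(a, 0)), e))))  →  s(k(s(s(0)), s(k(k(a, k(a, 0)), e))))   [R4 at 1.1.1]
4. s(k(s(s(0)), s(k(k(a, k(a, 0)), e))))  →  s(e)   [R2 at 1]

s(e)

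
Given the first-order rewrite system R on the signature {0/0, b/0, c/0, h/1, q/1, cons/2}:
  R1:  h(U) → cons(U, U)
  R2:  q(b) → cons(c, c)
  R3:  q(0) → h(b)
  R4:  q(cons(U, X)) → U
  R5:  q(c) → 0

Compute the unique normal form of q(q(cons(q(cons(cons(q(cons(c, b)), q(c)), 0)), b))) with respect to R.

c

1. q(q(cons(q(cons(cons(q(cons(c, b)), q(c)), 0)), b)))  →  q(q(cons(cons(q(cons(c, b)), q(c)), 0)))   [R4 at 1]
2. q(q(cons(cons(q(cons(c, b)), q(c)), 0)))  →  q(cons(q(cons(c, b)), q(c)))   [R4 at 1]
3. q(cons(q(cons(c, b)), q(c)))  →  q(cons(c, b))   [R4 at ε]
4. q(cons(c, b))  →  c   [R4 at ε]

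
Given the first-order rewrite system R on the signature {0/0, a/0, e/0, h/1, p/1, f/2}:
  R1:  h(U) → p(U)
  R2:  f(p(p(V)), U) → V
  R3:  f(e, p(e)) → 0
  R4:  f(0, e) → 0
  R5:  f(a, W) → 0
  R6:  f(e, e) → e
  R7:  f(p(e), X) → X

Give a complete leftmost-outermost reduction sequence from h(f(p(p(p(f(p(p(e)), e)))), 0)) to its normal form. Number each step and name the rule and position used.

1. h(f(p(p(p(f(p(p(e)), e)))), 0))  →  p(f(p(p(p(f(p(p(e)), e)))), 0))   [R1 at ε]
2. p(f(p(p(p(f(p(p(e)), e)))), 0))  →  p(p(f(p(p(e)), e)))   [R2 at 1]
3. p(p(f(p(p(e)), e)))  →  p(p(e))   [R2 at 1.1]

p(p(e))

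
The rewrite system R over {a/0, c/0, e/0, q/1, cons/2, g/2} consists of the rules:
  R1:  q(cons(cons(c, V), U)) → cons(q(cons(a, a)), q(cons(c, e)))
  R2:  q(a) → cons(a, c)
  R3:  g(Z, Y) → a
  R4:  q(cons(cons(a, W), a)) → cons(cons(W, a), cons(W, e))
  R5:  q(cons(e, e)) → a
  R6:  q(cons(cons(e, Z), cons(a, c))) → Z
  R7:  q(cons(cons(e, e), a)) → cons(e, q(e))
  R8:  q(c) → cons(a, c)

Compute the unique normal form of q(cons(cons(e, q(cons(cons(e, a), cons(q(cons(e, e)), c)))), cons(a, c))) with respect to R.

a

1. q(cons(cons(e, q(cons(cons(e, a), cons(q(cons(e, e)), c)))), cons(a, c)))  →  q(cons(cons(e, a), cons(q(cons(e, e)), c)))   [R6 at ε]
2. q(cons(cons(e, a), cons(q(cons(e, e)), c)))  →  q(cons(cons(e, a), cons(a, c)))   [R5 at 1.2.1]
3. q(cons(cons(e, a), cons(a, c)))  →  a   [R6 at ε]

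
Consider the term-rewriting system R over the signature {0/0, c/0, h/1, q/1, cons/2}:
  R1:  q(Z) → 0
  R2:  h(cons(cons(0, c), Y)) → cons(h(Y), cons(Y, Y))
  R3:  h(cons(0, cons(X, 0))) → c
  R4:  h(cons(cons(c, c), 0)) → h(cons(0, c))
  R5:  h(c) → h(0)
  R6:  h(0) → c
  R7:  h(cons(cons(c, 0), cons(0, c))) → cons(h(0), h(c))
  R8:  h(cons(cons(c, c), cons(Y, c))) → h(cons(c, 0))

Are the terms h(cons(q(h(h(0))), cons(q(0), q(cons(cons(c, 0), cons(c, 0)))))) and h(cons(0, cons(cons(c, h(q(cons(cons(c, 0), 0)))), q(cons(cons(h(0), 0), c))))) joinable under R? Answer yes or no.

Reduce t₁ = h(cons(q(h(h(0))), cons(q(0), q(cons(cons(c, 0), cons(c, 0)))))):
1. h(cons(q(h(h(0))), cons(q(0), q(cons(cons(c, 0), cons(c, 0))))))  →  h(cons(0, cons(q(0), q(cons(cons(c, 0), cons(c, 0))))))   [R1 at 1.1]
2. h(cons(0, cons(q(0), q(cons(cons(c, 0), cons(c, 0))))))  →  h(cons(0, cons(0, q(cons(cons(c, 0), cons(c, 0))))))   [R1 at 1.2.1]
3. h(cons(0, cons(0, q(cons(cons(c, 0), cons(c, 0))))))  →  h(cons(0, cons(0, 0)))   [R1 at 1.2.2]
4. h(cons(0, cons(0, 0)))  →  c   [R3 at ε]

Reduce t₂ = h(cons(0, cons(cons(c, h(q(cons(cons(c, 0), 0)))), q(cons(cons(h(0), 0), c))))):
1. h(cons(0, cons(cons(c, h(q(cons(cons(c, 0), 0)))), q(cons(cons(h(0), 0), c)))))  →  h(cons(0, cons(cons(c, h(0)), q(cons(cons(h(0), 0), c)))))   [R1 at 1.2.1.2.1]
2. h(cons(0, cons(cons(c, h(0)), q(cons(cons(h(0), 0), c)))))  →  h(cons(0, cons(cons(c, c), q(cons(cons(h(0), 0), c)))))   [R6 at 1.2.1.2]
3. h(cons(0, cons(cons(c, c), q(cons(cons(h(0), 0), c)))))  →  h(cons(0, cons(cons(c, c), 0)))   [R1 at 1.2.2]
4. h(cons(0, cons(cons(c, c), 0)))  →  c   [R3 at ε]

yes — NF(t₁) = c, NF(t₂) = c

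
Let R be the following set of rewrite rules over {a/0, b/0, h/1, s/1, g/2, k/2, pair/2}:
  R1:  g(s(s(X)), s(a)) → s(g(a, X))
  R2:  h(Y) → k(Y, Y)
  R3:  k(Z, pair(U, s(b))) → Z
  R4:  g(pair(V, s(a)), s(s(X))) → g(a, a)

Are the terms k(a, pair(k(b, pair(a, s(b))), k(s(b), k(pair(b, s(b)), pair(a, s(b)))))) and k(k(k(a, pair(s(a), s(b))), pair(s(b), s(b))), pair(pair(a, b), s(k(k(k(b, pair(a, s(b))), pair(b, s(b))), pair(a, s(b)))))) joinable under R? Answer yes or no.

yes — NF(t₁) = a, NF(t₂) = a

Reduce t₁ = k(a, pair(k(b, pair(a, s(b))), k(s(b), k(pair(b, s(b)), pair(a, s(b)))))):
1. k(a, pair(k(b, pair(a, s(b))), k(s(b), k(pair(b, s(b)), pair(a, s(b))))))  →  k(a, pair(b, k(s(b), k(pair(b, s(b)), pair(a, s(b))))))   [R3 at 2.1]
2. k(a, pair(b, k(s(b), k(pair(b, s(b)), pair(a, s(b))))))  →  k(a, pair(b, k(s(b), pair(b, s(b)))))   [R3 at 2.2.2]
3. k(a, pair(b, k(s(b), pair(b, s(b)))))  →  k(a, pair(b, s(b)))   [R3 at 2.2]
4. k(a, pair(b, s(b)))  →  a   [R3 at ε]

Reduce t₂ = k(k(k(a, pair(s(a), s(b))), pair(s(b), s(b))), pair(pair(a, b), s(k(k(k(b, pair(a, s(b))), pair(b, s(b))), pair(a, s(b)))))):
1. k(k(k(a, pair(s(a), s(b))), pair(s(b), s(b))), pair(pair(a, b), s(k(k(k(b, pair(a, s(b))), pair(b, s(b))), pair(a, s(b))))))  →  k(k(a, pair(s(a), s(b))), pair(pair(a, b), s(k(k(k(b, pair(a, s(b))), pair(b, s(b))), pair(a, s(b))))))   [R3 at 1]
2. k(k(a, pair(s(a), s(b))), pair(pair(a, b), s(k(k(k(b, pair(a, s(b))), pair(b, s(b))), pair(a, s(b))))))  →  k(a, pair(pair(a, b), s(k(k(k(b, pair(a, s(b))), pair(b, s(b))), pair(a, s(b))))))   [R3 at 1]
3. k(a, pair(pair(a, b), s(k(k(k(b, pair(a, s(b))), pair(b, s(b))), pair(a, s(b))))))  →  k(a, pair(pair(a, b), s(k(k(b, pair(a, s(b))), pair(b, s(b))))))   [R3 at 2.2.1]
4. k(a, pair(pair(a, b), s(k(k(b, pair(a, s(b))), pair(b, s(b))))))  →  k(a, pair(pair(a, b), s(k(b, pair(a, s(b))))))   [R3 at 2.2.1]
5. k(a, pair(pair(a, b), s(k(b, pair(a, s(b))))))  →  k(a, pair(pair(a, b), s(b)))   [R3 at 2.2.1]
6. k(a, pair(pair(a, b), s(b)))  →  a   [R3 at ε]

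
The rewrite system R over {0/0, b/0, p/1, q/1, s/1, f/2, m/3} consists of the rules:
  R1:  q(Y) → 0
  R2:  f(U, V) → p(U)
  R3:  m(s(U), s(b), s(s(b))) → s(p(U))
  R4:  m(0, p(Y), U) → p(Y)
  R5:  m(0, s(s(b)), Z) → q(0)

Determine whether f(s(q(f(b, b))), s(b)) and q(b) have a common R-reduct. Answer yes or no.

Reduce t₁ = f(s(q(f(b, b))), s(b)):
1. f(s(q(f(b, b))), s(b))  →  p(s(q(f(b, b))))   [R2 at ε]
2. p(s(q(f(b, b))))  →  p(s(0))   [R1 at 1.1]

Reduce t₂ = q(b):
1. q(b)  →  0   [R1 at ε]

no — NF(t₁) = p(s(0)), NF(t₂) = 0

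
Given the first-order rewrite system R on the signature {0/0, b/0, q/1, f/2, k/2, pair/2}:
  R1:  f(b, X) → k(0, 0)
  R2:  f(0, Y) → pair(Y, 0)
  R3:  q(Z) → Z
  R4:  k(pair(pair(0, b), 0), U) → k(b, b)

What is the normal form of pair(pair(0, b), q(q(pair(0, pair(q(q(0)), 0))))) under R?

1. pair(pair(0, b), q(q(pair(0, pair(q(q(0)), 0)))))  →  pair(pair(0, b), q(pair(0, pair(q(q(0)), 0))))   [R3 at 2]
2. pair(pair(0, b), q(pair(0, pair(q(q(0)), 0))))  →  pair(pair(0, b), pair(0, pair(q(q(0)), 0)))   [R3 at 2]
3. pair(pair(0, b), pair(0, pair(q(q(0)), 0)))  →  pair(pair(0, b), pair(0, pair(q(0), 0)))   [R3 at 2.2.1]
4. pair(pair(0, b), pair(0, pair(q(0), 0)))  →  pair(pair(0, b), pair(0, pair(0, 0)))   [R3 at 2.2.1]

pair(pair(0, b), pair(0, pair(0, 0)))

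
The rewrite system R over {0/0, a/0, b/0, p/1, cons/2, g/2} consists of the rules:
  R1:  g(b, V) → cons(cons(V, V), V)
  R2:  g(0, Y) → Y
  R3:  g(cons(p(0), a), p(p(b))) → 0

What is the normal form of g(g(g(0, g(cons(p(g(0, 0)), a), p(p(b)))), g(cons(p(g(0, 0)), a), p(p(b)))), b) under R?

b

1. g(g(g(0, g(cons(p(g(0, 0)), a), p(p(b)))), g(cons(p(g(0, 0)), a), p(p(b)))), b)  →  g(g(g(cons(p(g(0, 0)), a), p(p(b))), g(cons(p(g(0, 0)), a), p(p(b)))), b)   [R2 at 1.1]
2. g(g(g(cons(p(g(0, 0)), a), p(p(b))), g(cons(p(g(0, 0)), a), p(p(b)))), b)  →  g(g(g(cons(p(0), a), p(p(b))), g(cons(p(g(0, 0)), a), p(p(b)))), b)   [R2 at 1.1.1.1.1]
3. g(g(g(cons(p(0), a), p(p(b))), g(cons(p(g(0, 0)), a), p(p(b)))), b)  →  g(g(0, g(cons(p(g(0, 0)), a), p(p(b)))), b)   [R3 at 1.1]
4. g(g(0, g(cons(p(g(0, 0)), a), p(p(b)))), b)  →  g(g(cons(p(g(0, 0)), a), p(p(b))), b)   [R2 at 1]
5. g(g(cons(p(g(0, 0)), a), p(p(b))), b)  →  g(g(cons(p(0), a), p(p(b))), b)   [R2 at 1.1.1.1]
6. g(g(cons(p(0), a), p(p(b))), b)  →  g(0, b)   [R3 at 1]
7. g(0, b)  →  b   [R2 at ε]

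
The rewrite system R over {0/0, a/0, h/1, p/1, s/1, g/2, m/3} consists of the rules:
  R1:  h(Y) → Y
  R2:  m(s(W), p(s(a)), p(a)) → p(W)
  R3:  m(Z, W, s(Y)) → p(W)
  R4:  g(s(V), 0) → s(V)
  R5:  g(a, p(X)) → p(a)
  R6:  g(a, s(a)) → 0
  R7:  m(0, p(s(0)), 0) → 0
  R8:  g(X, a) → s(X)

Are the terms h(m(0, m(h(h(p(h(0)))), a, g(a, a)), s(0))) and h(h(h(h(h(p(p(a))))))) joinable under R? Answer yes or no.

yes — NF(t₁) = p(p(a)), NF(t₂) = p(p(a))

Reduce t₁ = h(m(0, m(h(h(p(h(0)))), a, g(a, a)), s(0))):
1. h(m(0, m(h(h(p(h(0)))), a, g(a, a)), s(0)))  →  m(0, m(h(h(p(h(0)))), a, g(a, a)), s(0))   [R1 at ε]
2. m(0, m(h(h(p(h(0)))), a, g(a, a)), s(0))  →  p(m(h(h(p(h(0)))), a, g(a, a)))   [R3 at ε]
3. p(m(h(h(p(h(0)))), a, g(a, a)))  →  p(m(h(p(h(0))), a, g(a, a)))   [R1 at 1.1]
4. p(m(h(p(h(0))), a, g(a, a)))  →  p(m(p(h(0)), a, g(a, a)))   [R1 at 1.1]
5. p(m(p(h(0)), a, g(a, a)))  →  p(m(p(0), a, g(a, a)))   [R1 at 1.1.1]
6. p(m(p(0), a, g(a, a)))  →  p(m(p(0), a, s(a)))   [R8 at 1.3]
7. p(m(p(0), a, s(a)))  →  p(p(a))   [R3 at 1]

Reduce t₂ = h(h(h(h(h(p(p(a))))))):
1. h(h(h(h(h(p(p(a)))))))  →  h(h(h(h(p(p(a))))))   [R1 at ε]
2. h(h(h(h(p(p(a))))))  →  h(h(h(p(p(a)))))   [R1 at ε]
3. h(h(h(p(p(a)))))  →  h(h(p(p(a))))   [R1 at ε]
4. h(h(p(p(a))))  →  h(p(p(a)))   [R1 at ε]
5. h(p(p(a)))  →  p(p(a))   [R1 at ε]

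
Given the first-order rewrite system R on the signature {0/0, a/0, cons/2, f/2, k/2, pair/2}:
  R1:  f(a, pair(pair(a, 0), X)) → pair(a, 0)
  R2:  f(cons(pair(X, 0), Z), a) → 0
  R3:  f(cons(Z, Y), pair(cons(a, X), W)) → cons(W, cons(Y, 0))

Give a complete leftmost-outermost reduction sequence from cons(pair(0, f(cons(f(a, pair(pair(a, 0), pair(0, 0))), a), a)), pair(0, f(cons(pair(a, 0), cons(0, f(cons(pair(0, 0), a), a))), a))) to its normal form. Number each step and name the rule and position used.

cons(pair(0, 0), pair(0, 0))

1. cons(pair(0, f(cons(f(a, pair(pair(a, 0), pair(0, 0))), a), a)), pair(0, f(cons(pair(a, 0), cons(0, f(cons(pair(0, 0), a), a))), a)))  →  cons(pair(0, f(cons(pair(a, 0), a), a)), pair(0, f(cons(pair(a, 0), cons(0, f(cons(pair(0, 0), a), a))), a)))   [R1 at 1.2.1.1]
2. cons(pair(0, f(cons(pair(a, 0), a), a)), pair(0, f(cons(pair(a, 0), cons(0, f(cons(pair(0, 0), a), a))), a)))  →  cons(pair(0, 0), pair(0, f(cons(pair(a, 0), cons(0, f(cons(pair(0, 0), a), a))), a)))   [R2 at 1.2]
3. cons(pair(0, 0), pair(0, f(cons(pair(a, 0), cons(0, f(cons(pair(0, 0), a), a))), a)))  →  cons(pair(0, 0), pair(0, 0))   [R2 at 2.2]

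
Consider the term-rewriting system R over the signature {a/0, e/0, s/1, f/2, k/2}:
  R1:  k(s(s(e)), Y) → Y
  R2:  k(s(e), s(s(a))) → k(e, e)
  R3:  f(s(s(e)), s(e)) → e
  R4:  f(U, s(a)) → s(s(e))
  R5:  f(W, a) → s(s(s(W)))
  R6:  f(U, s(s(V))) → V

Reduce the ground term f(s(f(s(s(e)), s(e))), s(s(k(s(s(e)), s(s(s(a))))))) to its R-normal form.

s(s(s(a)))

1. f(s(f(s(s(e)), s(e))), s(s(k(s(s(e)), s(s(s(a)))))))  →  k(s(s(e)), s(s(s(a))))   [R6 at ε]
2. k(s(s(e)), s(s(s(a))))  →  s(s(s(a)))   [R1 at ε]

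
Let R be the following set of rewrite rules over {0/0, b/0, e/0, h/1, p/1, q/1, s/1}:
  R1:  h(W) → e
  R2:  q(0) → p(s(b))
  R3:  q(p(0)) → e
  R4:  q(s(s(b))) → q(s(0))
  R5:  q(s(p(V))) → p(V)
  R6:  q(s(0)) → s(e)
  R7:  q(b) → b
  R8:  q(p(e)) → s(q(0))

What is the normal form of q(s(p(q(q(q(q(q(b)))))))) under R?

1. q(s(p(q(q(q(q(q(b))))))))  →  p(q(q(q(q(q(b))))))   [R5 at ε]
2. p(q(q(q(q(q(b))))))  →  p(q(q(q(q(b)))))   [R7 at 1.1.1.1.1]
3. p(q(q(q(q(b)))))  →  p(q(q(q(b))))   [R7 at 1.1.1.1]
4. p(q(q(q(b))))  →  p(q(q(b)))   [R7 at 1.1.1]
5. p(q(q(b)))  →  p(q(b))   [R7 at 1.1]
6. p(q(b))  →  p(b)   [R7 at 1]

p(b)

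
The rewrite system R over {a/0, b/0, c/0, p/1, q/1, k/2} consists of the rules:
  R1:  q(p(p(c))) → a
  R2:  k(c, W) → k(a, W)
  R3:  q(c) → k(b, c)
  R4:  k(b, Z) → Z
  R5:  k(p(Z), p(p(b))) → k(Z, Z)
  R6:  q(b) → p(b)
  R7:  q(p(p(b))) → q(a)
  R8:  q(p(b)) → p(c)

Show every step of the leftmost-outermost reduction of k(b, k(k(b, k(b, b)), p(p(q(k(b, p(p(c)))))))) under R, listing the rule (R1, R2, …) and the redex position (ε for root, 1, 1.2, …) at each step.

1. k(b, k(k(b, k(b, b)), p(p(q(k(b, p(p(c))))))))  →  k(k(b, k(b, b)), p(p(q(k(b, p(p(c)))))))   [R4 at ε]
2. k(k(b, k(b, b)), p(p(q(k(b, p(p(c)))))))  →  k(k(b, b), p(p(q(k(b, p(p(c)))))))   [R4 at 1]
3. k(k(b, b), p(p(q(k(b, p(p(c)))))))  →  k(b, p(p(q(k(b, p(p(c)))))))   [R4 at 1]
4. k(b, p(p(q(k(b, p(p(c)))))))  →  p(p(q(k(b, p(p(c))))))   [R4 at ε]
5. p(p(q(k(b, p(p(c))))))  →  p(p(q(p(p(c)))))   [R4 at 1.1.1]
6. p(p(q(p(p(c)))))  →  p(p(a))   [R1 at 1.1]

p(p(a))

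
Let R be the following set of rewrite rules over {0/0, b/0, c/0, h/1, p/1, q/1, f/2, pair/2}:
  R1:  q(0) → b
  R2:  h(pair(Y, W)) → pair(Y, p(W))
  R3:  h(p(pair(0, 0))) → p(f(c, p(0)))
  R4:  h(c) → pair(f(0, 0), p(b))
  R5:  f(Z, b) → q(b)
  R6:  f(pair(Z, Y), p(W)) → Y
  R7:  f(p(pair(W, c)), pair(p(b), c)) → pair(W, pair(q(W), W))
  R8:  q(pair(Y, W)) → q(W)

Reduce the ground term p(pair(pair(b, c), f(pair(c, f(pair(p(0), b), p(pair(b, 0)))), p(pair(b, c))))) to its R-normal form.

p(pair(pair(b, c), b))

1. p(pair(pair(b, c), f(pair(c, f(pair(p(0), b), p(pair(b, 0)))), p(pair(b, c)))))  →  p(pair(pair(b, c), f(pair(p(0), b), p(pair(b, 0)))))   [R6 at 1.2]
2. p(pair(pair(b, c), f(pair(p(0), b), p(pair(b, 0)))))  →  p(pair(pair(b, c), b))   [R6 at 1.2]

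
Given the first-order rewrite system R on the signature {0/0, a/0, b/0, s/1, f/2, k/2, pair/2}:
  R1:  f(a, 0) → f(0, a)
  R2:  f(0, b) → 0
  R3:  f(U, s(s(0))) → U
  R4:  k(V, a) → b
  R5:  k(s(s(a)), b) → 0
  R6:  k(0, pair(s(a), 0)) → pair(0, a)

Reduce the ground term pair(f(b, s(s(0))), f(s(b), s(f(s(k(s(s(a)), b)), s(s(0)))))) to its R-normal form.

pair(b, s(b))

1. pair(f(b, s(s(0))), f(s(b), s(f(s(k(s(s(a)), b)), s(s(0))))))  →  pair(b, f(s(b), s(f(s(k(s(s(a)), b)), s(s(0))))))   [R3 at 1]
2. pair(b, f(s(b), s(f(s(k(s(s(a)), b)), s(s(0))))))  →  pair(b, f(s(b), s(s(k(s(s(a)), b)))))   [R3 at 2.2.1]
3. pair(b, f(s(b), s(s(k(s(s(a)), b)))))  →  pair(b, f(s(b), s(s(0))))   [R5 at 2.2.1.1]
4. pair(b, f(s(b), s(s(0))))  →  pair(b, s(b))   [R3 at 2]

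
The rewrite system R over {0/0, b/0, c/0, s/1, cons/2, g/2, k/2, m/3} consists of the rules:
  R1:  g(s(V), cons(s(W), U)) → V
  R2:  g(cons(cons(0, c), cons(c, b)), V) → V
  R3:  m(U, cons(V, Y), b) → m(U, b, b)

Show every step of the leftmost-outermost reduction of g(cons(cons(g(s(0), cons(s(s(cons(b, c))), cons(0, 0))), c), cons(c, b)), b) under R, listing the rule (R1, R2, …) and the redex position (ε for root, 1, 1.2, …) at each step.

b

1. g(cons(cons(g(s(0), cons(s(s(cons(b, c))), cons(0, 0))), c), cons(c, b)), b)  →  g(cons(cons(0, c), cons(c, b)), b)   [R1 at 1.1.1]
2. g(cons(cons(0, c), cons(c, b)), b)  →  b   [R2 at ε]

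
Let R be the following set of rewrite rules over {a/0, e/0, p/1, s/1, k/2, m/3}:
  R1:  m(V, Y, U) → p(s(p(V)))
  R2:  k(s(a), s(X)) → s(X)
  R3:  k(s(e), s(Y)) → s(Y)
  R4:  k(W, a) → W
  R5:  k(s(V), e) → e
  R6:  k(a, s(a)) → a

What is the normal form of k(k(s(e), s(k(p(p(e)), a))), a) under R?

1. k(k(s(e), s(k(p(p(e)), a))), a)  →  k(s(e), s(k(p(p(e)), a)))   [R4 at ε]
2. k(s(e), s(k(p(p(e)), a)))  →  s(k(p(p(e)), a))   [R3 at ε]
3. s(k(p(p(e)), a))  →  s(p(p(e)))   [R4 at 1]

s(p(p(e)))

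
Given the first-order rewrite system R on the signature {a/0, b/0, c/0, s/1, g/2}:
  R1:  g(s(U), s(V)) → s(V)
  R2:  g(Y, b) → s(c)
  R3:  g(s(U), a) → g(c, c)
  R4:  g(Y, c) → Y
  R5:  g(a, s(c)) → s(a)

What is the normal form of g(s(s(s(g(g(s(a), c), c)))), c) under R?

1. g(s(s(s(g(g(s(a), c), c)))), c)  →  s(s(s(g(g(s(a), c), c))))   [R4 at ε]
2. s(s(s(g(g(s(a), c), c))))  →  s(s(s(g(s(a), c))))   [R4 at 1.1.1]
3. s(s(s(g(s(a), c))))  →  s(s(s(s(a))))   [R4 at 1.1.1]

s(s(s(s(a))))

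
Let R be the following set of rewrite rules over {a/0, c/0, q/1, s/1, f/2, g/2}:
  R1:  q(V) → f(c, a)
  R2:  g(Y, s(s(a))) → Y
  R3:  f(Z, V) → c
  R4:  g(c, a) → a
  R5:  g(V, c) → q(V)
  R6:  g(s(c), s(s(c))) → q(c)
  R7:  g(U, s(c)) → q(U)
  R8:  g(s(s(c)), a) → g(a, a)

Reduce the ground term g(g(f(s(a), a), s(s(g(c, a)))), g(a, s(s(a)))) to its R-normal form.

a

1. g(g(f(s(a), a), s(s(g(c, a)))), g(a, s(s(a))))  →  g(g(c, s(s(g(c, a)))), g(a, s(s(a))))   [R3 at 1.1]
2. g(g(c, s(s(g(c, a)))), g(a, s(s(a))))  →  g(g(c, s(s(a))), g(a, s(s(a))))   [R4 at 1.2.1.1]
3. g(g(c, s(s(a))), g(a, s(s(a))))  →  g(c, g(a, s(s(a))))   [R2 at 1]
4. g(c, g(a, s(s(a))))  →  g(c, a)   [R2 at 2]
5. g(c, a)  →  a   [R4 at ε]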